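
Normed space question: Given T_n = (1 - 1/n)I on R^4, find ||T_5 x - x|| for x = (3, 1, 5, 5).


T_5 x - x = (1 - 1/5)x - x = -x/5
||x|| = sqrt(60) = 7.7460
||T_5 x - x|| = ||x||/5 = 7.7460/5 = 1.5492

1.5492


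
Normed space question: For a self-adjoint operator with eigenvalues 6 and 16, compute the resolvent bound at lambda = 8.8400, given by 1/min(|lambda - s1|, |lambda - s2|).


dist(8.8400, {6, 16}) = min(|8.8400 - 6|, |8.8400 - 16|)
= min(2.8400, 7.1600) = 2.8400
Resolvent bound = 1/2.8400 = 0.3521

0.3521


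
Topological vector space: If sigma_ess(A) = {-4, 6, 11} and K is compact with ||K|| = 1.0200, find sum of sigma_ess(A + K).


By Weyl's theorem, the essential spectrum is invariant under compact perturbations.
sigma_ess(A + K) = sigma_ess(A) = {-4, 6, 11}
Sum = -4 + 6 + 11 = 13

13


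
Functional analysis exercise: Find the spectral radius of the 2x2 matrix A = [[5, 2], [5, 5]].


For a 2x2 matrix, eigenvalues satisfy lambda^2 - (trace)*lambda + det = 0
trace = 5 + 5 = 10
det = 5*5 - 2*5 = 15
discriminant = 10^2 - 4*(15) = 40
spectral radius = max |eigenvalue| = 8.1623

8.1623


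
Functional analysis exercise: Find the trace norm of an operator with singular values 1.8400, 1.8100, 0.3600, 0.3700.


The nuclear norm is the sum of all singular values.
||T||_1 = 1.8400 + 1.8100 + 0.3600 + 0.3700
= 4.3800

4.3800


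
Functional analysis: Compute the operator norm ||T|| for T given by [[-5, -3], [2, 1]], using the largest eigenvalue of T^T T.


A^T A = [[29, 17], [17, 10]]
trace(A^T A) = 39, det(A^T A) = 1
discriminant = 39^2 - 4*1 = 1517
Largest eigenvalue of A^T A = (trace + sqrt(disc))/2 = 38.9743
||T|| = sqrt(38.9743) = 6.2429

6.2429


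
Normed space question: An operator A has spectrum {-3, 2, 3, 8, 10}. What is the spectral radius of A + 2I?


Spectrum of A + 2I = {-1, 4, 5, 10, 12}
Spectral radius = max |lambda| over the shifted spectrum
= max(1, 4, 5, 10, 12) = 12

12


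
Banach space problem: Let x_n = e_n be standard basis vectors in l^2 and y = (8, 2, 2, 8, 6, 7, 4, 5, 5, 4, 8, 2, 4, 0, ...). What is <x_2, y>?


x_2 = e_2 is the standard basis vector with 1 in position 2.
<x_2, y> = y_2 = 2
As n -> infinity, <x_n, y> -> 0, confirming weak convergence of (x_n) to 0.

2


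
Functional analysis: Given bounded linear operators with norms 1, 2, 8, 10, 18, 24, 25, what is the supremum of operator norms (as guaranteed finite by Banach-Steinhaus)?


By the Uniform Boundedness Principle, the supremum of norms is finite.
sup_k ||T_k|| = max(1, 2, 8, 10, 18, 24, 25) = 25

25


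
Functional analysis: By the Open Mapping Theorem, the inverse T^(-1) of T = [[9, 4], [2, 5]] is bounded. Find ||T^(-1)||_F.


det(T) = 9*5 - 4*2 = 37
T^(-1) = (1/37) * [[5, -4], [-2, 9]] = [[0.1351, -0.1081], [-0.0541, 0.2432]]
||T^(-1)||_F^2 = 0.1351^2 + (-0.1081)^2 + (-0.0541)^2 + 0.2432^2 = 0.0920
||T^(-1)||_F = sqrt(0.0920) = 0.3034

0.3034


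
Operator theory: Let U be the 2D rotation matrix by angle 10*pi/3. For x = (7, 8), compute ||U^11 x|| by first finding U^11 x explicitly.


U is a rotation by theta = 10*pi/3
U^11 = rotation by 11*theta = 110*pi/3 = 2*pi/3 (mod 2*pi)
cos(2*pi/3) = -0.5000, sin(2*pi/3) = 0.8660
U^11 x = (-0.5000 * 7 - 0.8660 * 8, 0.8660 * 7 + -0.5000 * 8)
= (-10.4282, 2.0622)
||U^11 x|| = sqrt((-10.4282)^2 + 2.0622^2) = sqrt(113.0000) = 10.6301

10.6301


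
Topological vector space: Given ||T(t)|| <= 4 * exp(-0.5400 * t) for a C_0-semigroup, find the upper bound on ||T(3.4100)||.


||T(3.4100)|| <= 4 * exp(-0.5400 * 3.4100)
= 4 * exp(-1.8414)
= 4 * 0.1586
= 0.6344

0.6344


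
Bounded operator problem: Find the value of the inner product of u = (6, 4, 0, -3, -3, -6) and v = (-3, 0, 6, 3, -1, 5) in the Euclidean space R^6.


Computing the standard inner product <u, v> = sum u_i * v_i
= 6*-3 + 4*0 + 0*6 + -3*3 + -3*-1 + -6*5
= -18 + 0 + 0 + -9 + 3 + -30
= -54

-54


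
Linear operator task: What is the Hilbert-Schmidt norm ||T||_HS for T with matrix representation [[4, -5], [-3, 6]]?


The Hilbert-Schmidt norm is sqrt(sum of squares of all entries).
Sum of squares = 4^2 + (-5)^2 + (-3)^2 + 6^2
= 16 + 25 + 9 + 36 = 86
||T||_HS = sqrt(86) = 9.2736

9.2736


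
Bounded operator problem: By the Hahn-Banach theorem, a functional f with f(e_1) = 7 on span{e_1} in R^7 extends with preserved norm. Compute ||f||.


The norm of f is given by ||f|| = sup_{||x||=1} |f(x)|.
On span{e_1}, ||e_1|| = 1, so ||f|| = |f(e_1)| / ||e_1||
= |7| / 1 = 7.0000

7.0000


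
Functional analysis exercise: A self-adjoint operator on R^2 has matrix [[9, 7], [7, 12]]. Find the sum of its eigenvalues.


For a self-adjoint (symmetric) matrix, the eigenvalues are real.
The sum of eigenvalues equals the trace of the matrix.
trace = 9 + 12 = 21

21


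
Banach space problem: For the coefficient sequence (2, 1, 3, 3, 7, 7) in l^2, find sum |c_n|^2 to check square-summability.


sum |c_n|^2 = 2^2 + 1^2 + 3^2 + 3^2 + 7^2 + 7^2
= 4 + 1 + 9 + 9 + 49 + 49
= 121

121


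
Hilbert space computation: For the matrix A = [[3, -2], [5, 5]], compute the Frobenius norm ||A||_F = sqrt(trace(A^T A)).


||A||_F^2 = sum a_ij^2
= 3^2 + (-2)^2 + 5^2 + 5^2
= 9 + 4 + 25 + 25 = 63
||A||_F = sqrt(63) = 7.9373

7.9373


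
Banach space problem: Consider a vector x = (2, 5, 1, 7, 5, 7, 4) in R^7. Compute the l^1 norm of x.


The l^1 norm equals the sum of absolute values of all components.
||x||_1 = 2 + 5 + 1 + 7 + 5 + 7 + 4
= 31

31.0000


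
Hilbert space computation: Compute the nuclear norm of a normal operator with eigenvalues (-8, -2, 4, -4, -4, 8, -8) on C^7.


For a normal operator, singular values equal |eigenvalues|.
Trace norm = sum |lambda_i| = 8 + 2 + 4 + 4 + 4 + 8 + 8
= 38

38


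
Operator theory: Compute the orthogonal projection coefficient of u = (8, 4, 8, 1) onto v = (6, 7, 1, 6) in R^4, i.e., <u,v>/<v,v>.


Computing <u,v> = 8*6 + 4*7 + 8*1 + 1*6 = 90
Computing <v,v> = 6^2 + 7^2 + 1^2 + 6^2 = 122
Projection coefficient = 90/122 = 0.7377

0.7377


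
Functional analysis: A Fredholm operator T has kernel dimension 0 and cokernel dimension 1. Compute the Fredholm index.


The Fredholm index is defined as ind(T) = dim(ker T) - dim(coker T)
= 0 - 1
= -1

-1


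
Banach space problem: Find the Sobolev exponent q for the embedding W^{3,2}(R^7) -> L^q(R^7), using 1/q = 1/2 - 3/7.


Using the Sobolev embedding formula: 1/q = 1/p - k/n
1/q = 1/2 - 3/7 = 1/14
q = 1/(1/14) = 14

14.0000


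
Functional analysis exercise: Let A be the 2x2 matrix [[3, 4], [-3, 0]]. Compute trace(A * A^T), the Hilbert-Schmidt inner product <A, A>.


trace(A * A^T) = sum of squares of all entries
= 3^2 + 4^2 + (-3)^2 + 0^2
= 9 + 16 + 9 + 0
= 34

34


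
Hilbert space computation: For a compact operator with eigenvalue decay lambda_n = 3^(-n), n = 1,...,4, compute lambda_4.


The eigenvalue formula gives lambda_4 = 1/3^4
= 1/81
= 0.0123

0.0123


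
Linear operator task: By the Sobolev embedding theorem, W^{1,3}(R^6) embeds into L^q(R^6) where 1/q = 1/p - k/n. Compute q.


Using the Sobolev embedding formula: 1/q = 1/p - k/n
1/q = 1/3 - 1/6 = 1/6
q = 1/(1/6) = 6

6.0000


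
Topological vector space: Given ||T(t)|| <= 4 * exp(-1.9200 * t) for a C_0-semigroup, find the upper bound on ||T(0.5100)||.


||T(0.5100)|| <= 4 * exp(-1.9200 * 0.5100)
= 4 * exp(-0.9792)
= 4 * 0.3756
= 1.5024

1.5024


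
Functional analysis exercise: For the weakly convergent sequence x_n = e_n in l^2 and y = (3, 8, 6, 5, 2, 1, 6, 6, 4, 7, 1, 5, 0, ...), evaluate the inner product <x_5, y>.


x_5 = e_5 is the standard basis vector with 1 in position 5.
<x_5, y> = y_5 = 2
As n -> infinity, <x_n, y> -> 0, confirming weak convergence of (x_n) to 0.

2


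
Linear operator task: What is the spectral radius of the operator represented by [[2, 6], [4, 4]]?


For a 2x2 matrix, eigenvalues satisfy lambda^2 - (trace)*lambda + det = 0
trace = 2 + 4 = 6
det = 2*4 - 6*4 = -16
discriminant = 6^2 - 4*(-16) = 100
spectral radius = max |eigenvalue| = 8.0000

8.0000


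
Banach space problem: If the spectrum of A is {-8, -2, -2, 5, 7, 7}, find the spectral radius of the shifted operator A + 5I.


Spectrum of A + 5I = {-3, 3, 3, 10, 12, 12}
Spectral radius = max |lambda| over the shifted spectrum
= max(3, 3, 3, 10, 12, 12) = 12

12


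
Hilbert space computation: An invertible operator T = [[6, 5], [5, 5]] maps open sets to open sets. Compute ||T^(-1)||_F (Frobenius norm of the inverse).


det(T) = 6*5 - 5*5 = 5
T^(-1) = (1/5) * [[5, -5], [-5, 6]] = [[1.0000, -1.0000], [-1.0000, 1.2000]]
||T^(-1)||_F^2 = 1.0000^2 + (-1.0000)^2 + (-1.0000)^2 + 1.2000^2 = 4.4400
||T^(-1)||_F = sqrt(4.4400) = 2.1071

2.1071


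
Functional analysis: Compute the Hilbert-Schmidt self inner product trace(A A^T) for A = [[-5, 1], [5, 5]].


trace(A * A^T) = sum of squares of all entries
= (-5)^2 + 1^2 + 5^2 + 5^2
= 25 + 1 + 25 + 25
= 76

76


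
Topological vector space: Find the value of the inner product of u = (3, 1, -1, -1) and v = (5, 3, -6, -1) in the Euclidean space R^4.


Computing the standard inner product <u, v> = sum u_i * v_i
= 3*5 + 1*3 + -1*-6 + -1*-1
= 15 + 3 + 6 + 1
= 25

25


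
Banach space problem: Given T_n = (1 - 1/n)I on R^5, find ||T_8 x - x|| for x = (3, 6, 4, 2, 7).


T_8 x - x = (1 - 1/8)x - x = -x/8
||x|| = sqrt(114) = 10.6771
||T_8 x - x|| = ||x||/8 = 10.6771/8 = 1.3346

1.3346


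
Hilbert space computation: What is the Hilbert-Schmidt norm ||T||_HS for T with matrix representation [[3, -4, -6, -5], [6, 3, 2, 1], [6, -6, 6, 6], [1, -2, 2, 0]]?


The Hilbert-Schmidt norm is sqrt(sum of squares of all entries).
Sum of squares = 3^2 + (-4)^2 + (-6)^2 + (-5)^2 + 6^2 + 3^2 + 2^2 + 1^2 + 6^2 + (-6)^2 + 6^2 + 6^2 + 1^2 + (-2)^2 + 2^2 + 0^2
= 9 + 16 + 36 + 25 + 36 + 9 + 4 + 1 + 36 + 36 + 36 + 36 + 1 + 4 + 4 + 0 = 289
||T||_HS = sqrt(289) = 17.0000

17.0000


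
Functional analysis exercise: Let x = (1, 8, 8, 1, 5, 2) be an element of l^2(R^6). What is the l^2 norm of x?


The l^2 norm = (sum |x_i|^2)^(1/2)
Sum of 2th powers = 1 + 64 + 64 + 1 + 25 + 4 = 159
||x||_2 = (159)^(1/2) = 12.6095

12.6095


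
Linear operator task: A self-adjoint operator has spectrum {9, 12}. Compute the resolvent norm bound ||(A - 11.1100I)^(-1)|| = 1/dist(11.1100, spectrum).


dist(11.1100, {9, 12}) = min(|11.1100 - 9|, |11.1100 - 12|)
= min(2.1100, 0.8900) = 0.8900
Resolvent bound = 1/0.8900 = 1.1236

1.1236


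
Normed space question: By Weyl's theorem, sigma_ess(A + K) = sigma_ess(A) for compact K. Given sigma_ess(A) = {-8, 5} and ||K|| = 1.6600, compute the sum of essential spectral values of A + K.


By Weyl's theorem, the essential spectrum is invariant under compact perturbations.
sigma_ess(A + K) = sigma_ess(A) = {-8, 5}
Sum = -8 + 5 = -3

-3


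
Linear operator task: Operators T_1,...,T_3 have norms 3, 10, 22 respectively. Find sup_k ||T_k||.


By the Uniform Boundedness Principle, the supremum of norms is finite.
sup_k ||T_k|| = max(3, 10, 22) = 22

22


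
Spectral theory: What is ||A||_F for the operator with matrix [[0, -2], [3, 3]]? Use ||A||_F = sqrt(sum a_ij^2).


||A||_F^2 = sum a_ij^2
= 0^2 + (-2)^2 + 3^2 + 3^2
= 0 + 4 + 9 + 9 = 22
||A||_F = sqrt(22) = 4.6904

4.6904


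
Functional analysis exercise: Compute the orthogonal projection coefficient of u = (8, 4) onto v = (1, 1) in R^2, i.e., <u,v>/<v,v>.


Computing <u,v> = 8*1 + 4*1 = 12
Computing <v,v> = 1^2 + 1^2 = 2
Projection coefficient = 12/2 = 6.0000

6.0000


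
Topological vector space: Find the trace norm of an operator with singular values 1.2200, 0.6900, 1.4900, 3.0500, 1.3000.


The nuclear norm is the sum of all singular values.
||T||_1 = 1.2200 + 0.6900 + 1.4900 + 3.0500 + 1.3000
= 7.7500

7.7500


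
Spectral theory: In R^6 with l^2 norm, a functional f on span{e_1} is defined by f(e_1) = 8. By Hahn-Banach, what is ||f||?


The norm of f is given by ||f|| = sup_{||x||=1} |f(x)|.
On span{e_1}, ||e_1|| = 1, so ||f|| = |f(e_1)| / ||e_1||
= |8| / 1 = 8.0000

8.0000


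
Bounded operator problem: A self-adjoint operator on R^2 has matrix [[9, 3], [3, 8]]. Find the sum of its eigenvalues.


For a self-adjoint (symmetric) matrix, the eigenvalues are real.
The sum of eigenvalues equals the trace of the matrix.
trace = 9 + 8 = 17

17


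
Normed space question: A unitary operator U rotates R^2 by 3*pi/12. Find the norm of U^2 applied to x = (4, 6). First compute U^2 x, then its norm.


U is a rotation by theta = 3*pi/12
U^2 = rotation by 2*theta = 6*pi/12
cos(6*pi/12) = 0.0000, sin(6*pi/12) = 1.0000
U^2 x = (0.0000 * 4 - 1.0000 * 6, 1.0000 * 4 + 0.0000 * 6)
= (-6.0000, 4.0000)
||U^2 x|| = sqrt((-6.0000)^2 + 4.0000^2) = sqrt(52.0000) = 7.2111

7.2111


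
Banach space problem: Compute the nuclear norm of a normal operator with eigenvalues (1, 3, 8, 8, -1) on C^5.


For a normal operator, singular values equal |eigenvalues|.
Trace norm = sum |lambda_i| = 1 + 3 + 8 + 8 + 1
= 21

21


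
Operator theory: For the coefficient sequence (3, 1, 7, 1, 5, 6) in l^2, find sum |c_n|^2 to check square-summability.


sum |c_n|^2 = 3^2 + 1^2 + 7^2 + 1^2 + 5^2 + 6^2
= 9 + 1 + 49 + 1 + 25 + 36
= 121

121


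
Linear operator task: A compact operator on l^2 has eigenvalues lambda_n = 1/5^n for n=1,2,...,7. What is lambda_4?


The eigenvalue formula gives lambda_4 = 1/5^4
= 1/625
= 0.0016

0.0016


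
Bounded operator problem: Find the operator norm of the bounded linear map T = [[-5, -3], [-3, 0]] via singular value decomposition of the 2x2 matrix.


A^T A = [[34, 15], [15, 9]]
trace(A^T A) = 43, det(A^T A) = 81
discriminant = 43^2 - 4*81 = 1525
Largest eigenvalue of A^T A = (trace + sqrt(disc))/2 = 41.0256
||T|| = sqrt(41.0256) = 6.4051

6.4051


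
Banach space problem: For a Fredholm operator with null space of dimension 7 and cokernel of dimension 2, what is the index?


The Fredholm index is defined as ind(T) = dim(ker T) - dim(coker T)
= 7 - 2
= 5

5


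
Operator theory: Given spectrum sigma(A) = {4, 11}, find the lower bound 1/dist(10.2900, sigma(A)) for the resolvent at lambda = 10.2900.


dist(10.2900, {4, 11}) = min(|10.2900 - 4|, |10.2900 - 11|)
= min(6.2900, 0.7100) = 0.7100
Resolvent bound = 1/0.7100 = 1.4085

1.4085


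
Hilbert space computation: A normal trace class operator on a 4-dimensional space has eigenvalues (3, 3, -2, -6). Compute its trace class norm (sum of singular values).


For a normal operator, singular values equal |eigenvalues|.
Trace norm = sum |lambda_i| = 3 + 3 + 2 + 6
= 14

14


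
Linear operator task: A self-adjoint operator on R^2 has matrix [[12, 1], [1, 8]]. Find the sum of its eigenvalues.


For a self-adjoint (symmetric) matrix, the eigenvalues are real.
The sum of eigenvalues equals the trace of the matrix.
trace = 12 + 8 = 20

20


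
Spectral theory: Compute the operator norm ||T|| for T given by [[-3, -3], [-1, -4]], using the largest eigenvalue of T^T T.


A^T A = [[10, 13], [13, 25]]
trace(A^T A) = 35, det(A^T A) = 81
discriminant = 35^2 - 4*81 = 901
Largest eigenvalue of A^T A = (trace + sqrt(disc))/2 = 32.5083
||T|| = sqrt(32.5083) = 5.7016

5.7016


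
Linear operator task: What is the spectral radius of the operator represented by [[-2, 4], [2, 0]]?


For a 2x2 matrix, eigenvalues satisfy lambda^2 - (trace)*lambda + det = 0
trace = -2 + 0 = -2
det = -2*0 - 4*2 = -8
discriminant = (-2)^2 - 4*(-8) = 36
spectral radius = max |eigenvalue| = 4.0000

4.0000


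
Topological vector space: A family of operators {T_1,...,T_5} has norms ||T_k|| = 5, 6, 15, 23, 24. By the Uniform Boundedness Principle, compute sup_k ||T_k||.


By the Uniform Boundedness Principle, the supremum of norms is finite.
sup_k ||T_k|| = max(5, 6, 15, 23, 24) = 24

24


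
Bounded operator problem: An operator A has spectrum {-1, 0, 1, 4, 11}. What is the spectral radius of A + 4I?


Spectrum of A + 4I = {3, 4, 5, 8, 15}
Spectral radius = max |lambda| over the shifted spectrum
= max(3, 4, 5, 8, 15) = 15

15


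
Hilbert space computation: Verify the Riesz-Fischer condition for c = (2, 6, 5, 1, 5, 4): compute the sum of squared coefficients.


sum |c_n|^2 = 2^2 + 6^2 + 5^2 + 1^2 + 5^2 + 4^2
= 4 + 36 + 25 + 1 + 25 + 16
= 107

107


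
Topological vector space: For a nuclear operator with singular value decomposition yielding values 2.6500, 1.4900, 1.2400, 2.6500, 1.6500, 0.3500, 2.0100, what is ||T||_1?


The nuclear norm is the sum of all singular values.
||T||_1 = 2.6500 + 1.4900 + 1.2400 + 2.6500 + 1.6500 + 0.3500 + 2.0100
= 12.0400

12.0400


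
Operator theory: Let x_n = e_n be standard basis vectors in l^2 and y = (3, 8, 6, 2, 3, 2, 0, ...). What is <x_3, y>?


x_3 = e_3 is the standard basis vector with 1 in position 3.
<x_3, y> = y_3 = 6
As n -> infinity, <x_n, y> -> 0, confirming weak convergence of (x_n) to 0.

6


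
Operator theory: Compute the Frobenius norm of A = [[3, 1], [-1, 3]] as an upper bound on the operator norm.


||A||_F^2 = sum a_ij^2
= 3^2 + 1^2 + (-1)^2 + 3^2
= 9 + 1 + 1 + 9 = 20
||A||_F = sqrt(20) = 4.4721

4.4721


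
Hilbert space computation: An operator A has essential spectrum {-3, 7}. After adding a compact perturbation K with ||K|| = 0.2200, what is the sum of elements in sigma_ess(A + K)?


By Weyl's theorem, the essential spectrum is invariant under compact perturbations.
sigma_ess(A + K) = sigma_ess(A) = {-3, 7}
Sum = -3 + 7 = 4

4


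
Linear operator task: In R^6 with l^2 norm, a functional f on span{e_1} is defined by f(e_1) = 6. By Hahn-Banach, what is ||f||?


The norm of f is given by ||f|| = sup_{||x||=1} |f(x)|.
On span{e_1}, ||e_1|| = 1, so ||f|| = |f(e_1)| / ||e_1||
= |6| / 1 = 6.0000

6.0000


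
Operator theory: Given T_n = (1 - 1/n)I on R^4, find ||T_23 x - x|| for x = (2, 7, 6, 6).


T_23 x - x = (1 - 1/23)x - x = -x/23
||x|| = sqrt(125) = 11.1803
||T_23 x - x|| = ||x||/23 = 11.1803/23 = 0.4861

0.4861


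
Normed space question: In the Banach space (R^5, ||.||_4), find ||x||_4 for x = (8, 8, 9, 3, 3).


The l^4 norm = (sum |x_i|^4)^(1/4)
Sum of 4th powers = 4096 + 4096 + 6561 + 81 + 81 = 14915
||x||_4 = (14915)^(1/4) = 11.0511

11.0511


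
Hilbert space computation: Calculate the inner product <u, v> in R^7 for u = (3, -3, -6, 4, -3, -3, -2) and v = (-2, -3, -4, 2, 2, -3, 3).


Computing the standard inner product <u, v> = sum u_i * v_i
= 3*-2 + -3*-3 + -6*-4 + 4*2 + -3*2 + -3*-3 + -2*3
= -6 + 9 + 24 + 8 + -6 + 9 + -6
= 32

32


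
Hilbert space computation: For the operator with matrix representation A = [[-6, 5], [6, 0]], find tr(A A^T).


trace(A * A^T) = sum of squares of all entries
= (-6)^2 + 5^2 + 6^2 + 0^2
= 36 + 25 + 36 + 0
= 97

97


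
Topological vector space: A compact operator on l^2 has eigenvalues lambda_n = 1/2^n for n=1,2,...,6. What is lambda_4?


The eigenvalue formula gives lambda_4 = 1/2^4
= 1/16
= 0.0625

0.0625


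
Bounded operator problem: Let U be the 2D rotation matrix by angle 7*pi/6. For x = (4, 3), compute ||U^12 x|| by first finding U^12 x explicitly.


U is a rotation by theta = 7*pi/6
U^12 = rotation by 12*theta = 84*pi/6 = 0*pi/6 (mod 2*pi)
cos(0*pi/6) = 1.0000, sin(0*pi/6) = 0.0000
U^12 x = (1.0000 * 4 - 0.0000 * 3, 0.0000 * 4 + 1.0000 * 3)
= (4.0000, 3.0000)
||U^12 x|| = sqrt(4.0000^2 + 3.0000^2) = sqrt(25.0000) = 5.0000

5.0000


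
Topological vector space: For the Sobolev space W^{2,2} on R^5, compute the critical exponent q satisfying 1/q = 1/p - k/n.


Using the Sobolev embedding formula: 1/q = 1/p - k/n
1/q = 1/2 - 2/5 = 1/10
q = 1/(1/10) = 10

10.0000


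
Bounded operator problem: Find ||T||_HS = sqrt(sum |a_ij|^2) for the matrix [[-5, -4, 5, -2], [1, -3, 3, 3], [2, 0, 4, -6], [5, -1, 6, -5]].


The Hilbert-Schmidt norm is sqrt(sum of squares of all entries).
Sum of squares = (-5)^2 + (-4)^2 + 5^2 + (-2)^2 + 1^2 + (-3)^2 + 3^2 + 3^2 + 2^2 + 0^2 + 4^2 + (-6)^2 + 5^2 + (-1)^2 + 6^2 + (-5)^2
= 25 + 16 + 25 + 4 + 1 + 9 + 9 + 9 + 4 + 0 + 16 + 36 + 25 + 1 + 36 + 25 = 241
||T||_HS = sqrt(241) = 15.5242

15.5242


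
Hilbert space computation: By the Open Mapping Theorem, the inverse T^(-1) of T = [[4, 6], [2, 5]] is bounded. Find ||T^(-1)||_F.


det(T) = 4*5 - 6*2 = 8
T^(-1) = (1/8) * [[5, -6], [-2, 4]] = [[0.6250, -0.7500], [-0.2500, 0.5000]]
||T^(-1)||_F^2 = 0.6250^2 + (-0.7500)^2 + (-0.2500)^2 + 0.5000^2 = 1.2656
||T^(-1)||_F = sqrt(1.2656) = 1.1250

1.1250


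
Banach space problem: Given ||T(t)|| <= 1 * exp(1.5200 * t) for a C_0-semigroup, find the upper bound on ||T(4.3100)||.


||T(4.3100)|| <= 1 * exp(1.5200 * 4.3100)
= 1 * exp(6.5512)
= 1 * 700.0838
= 700.0838

700.0838


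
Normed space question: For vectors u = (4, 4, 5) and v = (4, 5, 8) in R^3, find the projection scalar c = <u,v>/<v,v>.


Computing <u,v> = 4*4 + 4*5 + 5*8 = 76
Computing <v,v> = 4^2 + 5^2 + 8^2 = 105
Projection coefficient = 76/105 = 0.7238

0.7238


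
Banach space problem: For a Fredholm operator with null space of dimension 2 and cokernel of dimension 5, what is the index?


The Fredholm index is defined as ind(T) = dim(ker T) - dim(coker T)
= 2 - 5
= -3

-3


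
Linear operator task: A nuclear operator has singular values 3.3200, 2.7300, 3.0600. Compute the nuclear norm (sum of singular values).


The nuclear norm is the sum of all singular values.
||T||_1 = 3.3200 + 2.7300 + 3.0600
= 9.1100

9.1100


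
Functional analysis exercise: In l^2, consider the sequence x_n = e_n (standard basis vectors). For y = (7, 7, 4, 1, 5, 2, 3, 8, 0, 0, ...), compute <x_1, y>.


x_1 = e_1 is the standard basis vector with 1 in position 1.
<x_1, y> = y_1 = 7
As n -> infinity, <x_n, y> -> 0, confirming weak convergence of (x_n) to 0.

7


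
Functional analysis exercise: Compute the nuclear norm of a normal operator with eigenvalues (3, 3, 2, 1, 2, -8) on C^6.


For a normal operator, singular values equal |eigenvalues|.
Trace norm = sum |lambda_i| = 3 + 3 + 2 + 1 + 2 + 8
= 19

19


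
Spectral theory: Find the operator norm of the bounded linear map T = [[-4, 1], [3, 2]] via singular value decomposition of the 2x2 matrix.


A^T A = [[25, 2], [2, 5]]
trace(A^T A) = 30, det(A^T A) = 121
discriminant = 30^2 - 4*121 = 416
Largest eigenvalue of A^T A = (trace + sqrt(disc))/2 = 25.1980
||T|| = sqrt(25.1980) = 5.0198

5.0198


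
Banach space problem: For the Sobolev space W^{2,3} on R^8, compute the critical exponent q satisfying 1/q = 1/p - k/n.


Using the Sobolev embedding formula: 1/q = 1/p - k/n
1/q = 1/3 - 2/8 = 1/12
q = 1/(1/12) = 12

12.0000


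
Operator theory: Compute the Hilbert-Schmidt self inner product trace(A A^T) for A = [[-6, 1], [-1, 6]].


trace(A * A^T) = sum of squares of all entries
= (-6)^2 + 1^2 + (-1)^2 + 6^2
= 36 + 1 + 1 + 36
= 74

74


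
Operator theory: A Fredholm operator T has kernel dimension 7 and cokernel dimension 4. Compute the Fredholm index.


The Fredholm index is defined as ind(T) = dim(ker T) - dim(coker T)
= 7 - 4
= 3

3


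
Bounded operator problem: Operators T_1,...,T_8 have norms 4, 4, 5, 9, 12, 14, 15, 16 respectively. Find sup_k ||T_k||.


By the Uniform Boundedness Principle, the supremum of norms is finite.
sup_k ||T_k|| = max(4, 4, 5, 9, 12, 14, 15, 16) = 16

16


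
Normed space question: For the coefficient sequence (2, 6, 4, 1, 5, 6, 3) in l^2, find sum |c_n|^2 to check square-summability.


sum |c_n|^2 = 2^2 + 6^2 + 4^2 + 1^2 + 5^2 + 6^2 + 3^2
= 4 + 36 + 16 + 1 + 25 + 36 + 9
= 127

127


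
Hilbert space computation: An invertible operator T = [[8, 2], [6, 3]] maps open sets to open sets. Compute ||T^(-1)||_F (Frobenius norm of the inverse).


det(T) = 8*3 - 2*6 = 12
T^(-1) = (1/12) * [[3, -2], [-6, 8]] = [[0.2500, -0.1667], [-0.5000, 0.6667]]
||T^(-1)||_F^2 = 0.2500^2 + (-0.1667)^2 + (-0.5000)^2 + 0.6667^2 = 0.7847
||T^(-1)||_F = sqrt(0.7847) = 0.8858

0.8858


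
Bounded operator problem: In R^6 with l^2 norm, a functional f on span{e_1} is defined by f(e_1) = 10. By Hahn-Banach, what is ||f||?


The norm of f is given by ||f|| = sup_{||x||=1} |f(x)|.
On span{e_1}, ||e_1|| = 1, so ||f|| = |f(e_1)| / ||e_1||
= |10| / 1 = 10.0000

10.0000


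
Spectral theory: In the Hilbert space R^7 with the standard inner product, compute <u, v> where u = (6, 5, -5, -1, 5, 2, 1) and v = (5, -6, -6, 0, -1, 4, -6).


Computing the standard inner product <u, v> = sum u_i * v_i
= 6*5 + 5*-6 + -5*-6 + -1*0 + 5*-1 + 2*4 + 1*-6
= 30 + -30 + 30 + 0 + -5 + 8 + -6
= 27

27


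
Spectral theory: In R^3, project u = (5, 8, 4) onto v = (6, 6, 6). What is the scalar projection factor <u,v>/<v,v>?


Computing <u,v> = 5*6 + 8*6 + 4*6 = 102
Computing <v,v> = 6^2 + 6^2 + 6^2 = 108
Projection coefficient = 102/108 = 0.9444

0.9444


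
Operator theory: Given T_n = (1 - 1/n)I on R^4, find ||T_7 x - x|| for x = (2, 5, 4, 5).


T_7 x - x = (1 - 1/7)x - x = -x/7
||x|| = sqrt(70) = 8.3666
||T_7 x - x|| = ||x||/7 = 8.3666/7 = 1.1952

1.1952


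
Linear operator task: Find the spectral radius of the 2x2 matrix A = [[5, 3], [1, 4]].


For a 2x2 matrix, eigenvalues satisfy lambda^2 - (trace)*lambda + det = 0
trace = 5 + 4 = 9
det = 5*4 - 3*1 = 17
discriminant = 9^2 - 4*(17) = 13
spectral radius = max |eigenvalue| = 6.3028

6.3028


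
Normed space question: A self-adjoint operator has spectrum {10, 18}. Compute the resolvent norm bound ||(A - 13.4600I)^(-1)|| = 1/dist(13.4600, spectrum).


dist(13.4600, {10, 18}) = min(|13.4600 - 10|, |13.4600 - 18|)
= min(3.4600, 4.5400) = 3.4600
Resolvent bound = 1/3.4600 = 0.2890

0.2890


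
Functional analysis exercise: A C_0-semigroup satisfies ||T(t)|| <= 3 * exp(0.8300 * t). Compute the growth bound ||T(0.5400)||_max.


||T(0.5400)|| <= 3 * exp(0.8300 * 0.5400)
= 3 * exp(0.4482)
= 3 * 1.5655
= 4.6965

4.6965


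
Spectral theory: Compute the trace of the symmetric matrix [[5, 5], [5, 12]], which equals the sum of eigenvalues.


For a self-adjoint (symmetric) matrix, the eigenvalues are real.
The sum of eigenvalues equals the trace of the matrix.
trace = 5 + 12 = 17

17


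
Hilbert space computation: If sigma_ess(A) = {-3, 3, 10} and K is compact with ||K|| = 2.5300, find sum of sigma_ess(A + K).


By Weyl's theorem, the essential spectrum is invariant under compact perturbations.
sigma_ess(A + K) = sigma_ess(A) = {-3, 3, 10}
Sum = -3 + 3 + 10 = 10

10


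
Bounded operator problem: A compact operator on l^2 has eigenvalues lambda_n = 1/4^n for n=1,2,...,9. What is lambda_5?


The eigenvalue formula gives lambda_5 = 1/4^5
= 1/1024
= 9.7656e-04

9.7656e-04


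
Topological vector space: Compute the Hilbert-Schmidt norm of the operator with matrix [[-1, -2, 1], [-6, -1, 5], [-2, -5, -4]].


The Hilbert-Schmidt norm is sqrt(sum of squares of all entries).
Sum of squares = (-1)^2 + (-2)^2 + 1^2 + (-6)^2 + (-1)^2 + 5^2 + (-2)^2 + (-5)^2 + (-4)^2
= 1 + 4 + 1 + 36 + 1 + 25 + 4 + 25 + 16 = 113
||T||_HS = sqrt(113) = 10.6301

10.6301


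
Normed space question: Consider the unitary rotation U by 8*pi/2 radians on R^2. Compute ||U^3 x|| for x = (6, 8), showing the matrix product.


U is a rotation by theta = 8*pi/2
U^3 = rotation by 3*theta = 24*pi/2 = 0*pi/2 (mod 2*pi)
cos(0*pi/2) = 1.0000, sin(0*pi/2) = 0.0000
U^3 x = (1.0000 * 6 - 0.0000 * 8, 0.0000 * 6 + 1.0000 * 8)
= (6.0000, 8.0000)
||U^3 x|| = sqrt(6.0000^2 + 8.0000^2) = sqrt(100.0000) = 10.0000

10.0000


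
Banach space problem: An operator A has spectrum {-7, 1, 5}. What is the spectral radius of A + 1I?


Spectrum of A + 1I = {-6, 2, 6}
Spectral radius = max |lambda| over the shifted spectrum
= max(6, 2, 6) = 6

6


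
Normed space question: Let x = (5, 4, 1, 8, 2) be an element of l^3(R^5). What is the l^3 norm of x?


The l^3 norm = (sum |x_i|^3)^(1/3)
Sum of 3th powers = 125 + 64 + 1 + 512 + 8 = 710
||x||_3 = (710)^(1/3) = 8.9211

8.9211


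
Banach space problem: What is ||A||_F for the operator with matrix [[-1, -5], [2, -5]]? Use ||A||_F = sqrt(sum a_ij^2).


||A||_F^2 = sum a_ij^2
= (-1)^2 + (-5)^2 + 2^2 + (-5)^2
= 1 + 25 + 4 + 25 = 55
||A||_F = sqrt(55) = 7.4162

7.4162


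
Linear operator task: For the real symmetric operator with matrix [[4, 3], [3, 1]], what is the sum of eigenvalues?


For a self-adjoint (symmetric) matrix, the eigenvalues are real.
The sum of eigenvalues equals the trace of the matrix.
trace = 4 + 1 = 5

5


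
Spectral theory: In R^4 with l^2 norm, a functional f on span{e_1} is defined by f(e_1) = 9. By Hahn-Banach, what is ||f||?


The norm of f is given by ||f|| = sup_{||x||=1} |f(x)|.
On span{e_1}, ||e_1|| = 1, so ||f|| = |f(e_1)| / ||e_1||
= |9| / 1 = 9.0000

9.0000


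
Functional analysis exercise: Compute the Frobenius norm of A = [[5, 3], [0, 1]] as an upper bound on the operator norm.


||A||_F^2 = sum a_ij^2
= 5^2 + 3^2 + 0^2 + 1^2
= 25 + 9 + 0 + 1 = 35
||A||_F = sqrt(35) = 5.9161

5.9161


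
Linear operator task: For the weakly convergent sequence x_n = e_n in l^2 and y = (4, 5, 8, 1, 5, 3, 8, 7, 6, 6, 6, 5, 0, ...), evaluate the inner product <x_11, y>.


x_11 = e_11 is the standard basis vector with 1 in position 11.
<x_11, y> = y_11 = 6
As n -> infinity, <x_n, y> -> 0, confirming weak convergence of (x_n) to 0.

6


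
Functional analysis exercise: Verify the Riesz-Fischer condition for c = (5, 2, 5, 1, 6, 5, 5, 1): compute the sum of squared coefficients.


sum |c_n|^2 = 5^2 + 2^2 + 5^2 + 1^2 + 6^2 + 5^2 + 5^2 + 1^2
= 25 + 4 + 25 + 1 + 36 + 25 + 25 + 1
= 142

142


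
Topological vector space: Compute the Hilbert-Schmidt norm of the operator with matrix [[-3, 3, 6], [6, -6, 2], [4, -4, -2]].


The Hilbert-Schmidt norm is sqrt(sum of squares of all entries).
Sum of squares = (-3)^2 + 3^2 + 6^2 + 6^2 + (-6)^2 + 2^2 + 4^2 + (-4)^2 + (-2)^2
= 9 + 9 + 36 + 36 + 36 + 4 + 16 + 16 + 4 = 166
||T||_HS = sqrt(166) = 12.8841

12.8841


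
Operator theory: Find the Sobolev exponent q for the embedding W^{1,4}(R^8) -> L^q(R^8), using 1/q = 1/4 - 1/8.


Using the Sobolev embedding formula: 1/q = 1/p - k/n
1/q = 1/4 - 1/8 = 1/8
q = 1/(1/8) = 8

8.0000


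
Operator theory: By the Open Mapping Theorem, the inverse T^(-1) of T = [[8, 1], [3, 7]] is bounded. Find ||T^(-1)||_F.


det(T) = 8*7 - 1*3 = 53
T^(-1) = (1/53) * [[7, -1], [-3, 8]] = [[0.1321, -0.0189], [-0.0566, 0.1509]]
||T^(-1)||_F^2 = 0.1321^2 + (-0.0189)^2 + (-0.0566)^2 + 0.1509^2 = 0.0438
||T^(-1)||_F = sqrt(0.0438) = 0.2093

0.2093


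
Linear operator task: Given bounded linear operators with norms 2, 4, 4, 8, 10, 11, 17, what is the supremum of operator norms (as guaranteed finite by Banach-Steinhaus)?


By the Uniform Boundedness Principle, the supremum of norms is finite.
sup_k ||T_k|| = max(2, 4, 4, 8, 10, 11, 17) = 17

17


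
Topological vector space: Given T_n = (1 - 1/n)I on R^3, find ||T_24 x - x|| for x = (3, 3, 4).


T_24 x - x = (1 - 1/24)x - x = -x/24
||x|| = sqrt(34) = 5.8310
||T_24 x - x|| = ||x||/24 = 5.8310/24 = 0.2430

0.2430


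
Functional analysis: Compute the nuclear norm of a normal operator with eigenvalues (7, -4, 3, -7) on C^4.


For a normal operator, singular values equal |eigenvalues|.
Trace norm = sum |lambda_i| = 7 + 4 + 3 + 7
= 21

21


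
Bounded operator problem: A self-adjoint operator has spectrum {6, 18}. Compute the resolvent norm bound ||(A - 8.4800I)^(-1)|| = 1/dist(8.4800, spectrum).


dist(8.4800, {6, 18}) = min(|8.4800 - 6|, |8.4800 - 18|)
= min(2.4800, 9.5200) = 2.4800
Resolvent bound = 1/2.4800 = 0.4032

0.4032


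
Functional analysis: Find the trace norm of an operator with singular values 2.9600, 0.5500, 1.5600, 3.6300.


The nuclear norm is the sum of all singular values.
||T||_1 = 2.9600 + 0.5500 + 1.5600 + 3.6300
= 8.7000

8.7000


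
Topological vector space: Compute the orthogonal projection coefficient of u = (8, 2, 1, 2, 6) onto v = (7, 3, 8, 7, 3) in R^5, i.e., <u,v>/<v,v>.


Computing <u,v> = 8*7 + 2*3 + 1*8 + 2*7 + 6*3 = 102
Computing <v,v> = 7^2 + 3^2 + 8^2 + 7^2 + 3^2 = 180
Projection coefficient = 102/180 = 0.5667

0.5667


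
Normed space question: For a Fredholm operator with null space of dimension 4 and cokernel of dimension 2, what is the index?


The Fredholm index is defined as ind(T) = dim(ker T) - dim(coker T)
= 4 - 2
= 2

2


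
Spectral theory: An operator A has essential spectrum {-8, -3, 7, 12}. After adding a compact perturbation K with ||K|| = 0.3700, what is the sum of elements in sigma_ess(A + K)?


By Weyl's theorem, the essential spectrum is invariant under compact perturbations.
sigma_ess(A + K) = sigma_ess(A) = {-8, -3, 7, 12}
Sum = -8 + -3 + 7 + 12 = 8

8


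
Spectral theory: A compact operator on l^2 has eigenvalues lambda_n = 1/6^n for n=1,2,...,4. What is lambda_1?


The eigenvalue formula gives lambda_1 = 1/6^1
= 1/6
= 0.1667

0.1667


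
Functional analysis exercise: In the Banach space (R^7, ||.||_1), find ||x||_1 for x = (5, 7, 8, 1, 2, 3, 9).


The l^1 norm equals the sum of absolute values of all components.
||x||_1 = 5 + 7 + 8 + 1 + 2 + 3 + 9
= 35

35.0000


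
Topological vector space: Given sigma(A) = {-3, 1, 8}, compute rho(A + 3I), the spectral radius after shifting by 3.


Spectrum of A + 3I = {0, 4, 11}
Spectral radius = max |lambda| over the shifted spectrum
= max(0, 4, 11) = 11

11


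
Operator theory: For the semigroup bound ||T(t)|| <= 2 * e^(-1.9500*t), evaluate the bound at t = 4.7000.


||T(4.7000)|| <= 2 * exp(-1.9500 * 4.7000)
= 2 * exp(-9.1650)
= 2 * 1.0464e-04
= 2.0928e-04

2.0928e-04


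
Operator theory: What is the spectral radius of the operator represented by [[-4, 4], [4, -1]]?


For a 2x2 matrix, eigenvalues satisfy lambda^2 - (trace)*lambda + det = 0
trace = -4 + -1 = -5
det = -4*-1 - 4*4 = -12
discriminant = (-5)^2 - 4*(-12) = 73
spectral radius = max |eigenvalue| = 6.7720

6.7720


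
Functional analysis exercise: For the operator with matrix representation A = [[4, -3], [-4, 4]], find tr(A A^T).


trace(A * A^T) = sum of squares of all entries
= 4^2 + (-3)^2 + (-4)^2 + 4^2
= 16 + 9 + 16 + 16
= 57

57


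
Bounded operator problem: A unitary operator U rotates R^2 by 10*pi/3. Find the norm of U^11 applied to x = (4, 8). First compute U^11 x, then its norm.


U is a rotation by theta = 10*pi/3
U^11 = rotation by 11*theta = 110*pi/3 = 2*pi/3 (mod 2*pi)
cos(2*pi/3) = -0.5000, sin(2*pi/3) = 0.8660
U^11 x = (-0.5000 * 4 - 0.8660 * 8, 0.8660 * 4 + -0.5000 * 8)
= (-8.9282, -0.5359)
||U^11 x|| = sqrt((-8.9282)^2 + (-0.5359)^2) = sqrt(80.0000) = 8.9443

8.9443


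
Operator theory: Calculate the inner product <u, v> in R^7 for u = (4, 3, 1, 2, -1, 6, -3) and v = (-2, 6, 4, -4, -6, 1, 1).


Computing the standard inner product <u, v> = sum u_i * v_i
= 4*-2 + 3*6 + 1*4 + 2*-4 + -1*-6 + 6*1 + -3*1
= -8 + 18 + 4 + -8 + 6 + 6 + -3
= 15

15


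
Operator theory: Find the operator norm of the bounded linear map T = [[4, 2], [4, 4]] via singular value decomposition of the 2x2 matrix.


A^T A = [[32, 24], [24, 20]]
trace(A^T A) = 52, det(A^T A) = 64
discriminant = 52^2 - 4*64 = 2448
Largest eigenvalue of A^T A = (trace + sqrt(disc))/2 = 50.7386
||T|| = sqrt(50.7386) = 7.1231

7.1231


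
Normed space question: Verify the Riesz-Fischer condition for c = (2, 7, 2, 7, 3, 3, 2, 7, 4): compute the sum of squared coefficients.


sum |c_n|^2 = 2^2 + 7^2 + 2^2 + 7^2 + 3^2 + 3^2 + 2^2 + 7^2 + 4^2
= 4 + 49 + 4 + 49 + 9 + 9 + 4 + 49 + 16
= 193

193


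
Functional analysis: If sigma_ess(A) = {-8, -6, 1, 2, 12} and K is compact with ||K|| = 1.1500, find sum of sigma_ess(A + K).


By Weyl's theorem, the essential spectrum is invariant under compact perturbations.
sigma_ess(A + K) = sigma_ess(A) = {-8, -6, 1, 2, 12}
Sum = -8 + -6 + 1 + 2 + 12 = 1

1


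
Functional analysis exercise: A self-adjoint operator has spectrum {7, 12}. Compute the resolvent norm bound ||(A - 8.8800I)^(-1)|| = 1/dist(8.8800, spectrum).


dist(8.8800, {7, 12}) = min(|8.8800 - 7|, |8.8800 - 12|)
= min(1.8800, 3.1200) = 1.8800
Resolvent bound = 1/1.8800 = 0.5319

0.5319


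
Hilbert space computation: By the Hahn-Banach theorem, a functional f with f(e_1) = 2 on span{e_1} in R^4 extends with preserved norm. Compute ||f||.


The norm of f is given by ||f|| = sup_{||x||=1} |f(x)|.
On span{e_1}, ||e_1|| = 1, so ||f|| = |f(e_1)| / ||e_1||
= |2| / 1 = 2.0000

2.0000


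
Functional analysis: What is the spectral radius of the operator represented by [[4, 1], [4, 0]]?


For a 2x2 matrix, eigenvalues satisfy lambda^2 - (trace)*lambda + det = 0
trace = 4 + 0 = 4
det = 4*0 - 1*4 = -4
discriminant = 4^2 - 4*(-4) = 32
spectral radius = max |eigenvalue| = 4.8284

4.8284


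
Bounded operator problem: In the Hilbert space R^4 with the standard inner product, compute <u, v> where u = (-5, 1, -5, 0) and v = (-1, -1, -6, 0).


Computing the standard inner product <u, v> = sum u_i * v_i
= -5*-1 + 1*-1 + -5*-6 + 0*0
= 5 + -1 + 30 + 0
= 34

34


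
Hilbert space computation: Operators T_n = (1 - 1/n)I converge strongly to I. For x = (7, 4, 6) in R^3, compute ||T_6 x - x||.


T_6 x - x = (1 - 1/6)x - x = -x/6
||x|| = sqrt(101) = 10.0499
||T_6 x - x|| = ||x||/6 = 10.0499/6 = 1.6750

1.6750


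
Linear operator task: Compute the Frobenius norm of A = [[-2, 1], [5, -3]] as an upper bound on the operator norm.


||A||_F^2 = sum a_ij^2
= (-2)^2 + 1^2 + 5^2 + (-3)^2
= 4 + 1 + 25 + 9 = 39
||A||_F = sqrt(39) = 6.2450

6.2450


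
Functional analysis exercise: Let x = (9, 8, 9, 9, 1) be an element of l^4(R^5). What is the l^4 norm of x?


The l^4 norm = (sum |x_i|^4)^(1/4)
Sum of 4th powers = 6561 + 4096 + 6561 + 6561 + 1 = 23780
||x||_4 = (23780)^(1/4) = 12.4180

12.4180


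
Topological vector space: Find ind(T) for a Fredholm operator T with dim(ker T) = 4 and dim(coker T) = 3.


The Fredholm index is defined as ind(T) = dim(ker T) - dim(coker T)
= 4 - 3
= 1

1


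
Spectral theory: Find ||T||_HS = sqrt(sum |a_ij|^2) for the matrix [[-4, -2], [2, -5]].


The Hilbert-Schmidt norm is sqrt(sum of squares of all entries).
Sum of squares = (-4)^2 + (-2)^2 + 2^2 + (-5)^2
= 16 + 4 + 4 + 25 = 49
||T||_HS = sqrt(49) = 7.0000

7.0000


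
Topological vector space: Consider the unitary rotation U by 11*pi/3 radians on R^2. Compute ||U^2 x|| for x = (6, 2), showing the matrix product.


U is a rotation by theta = 11*pi/3
U^2 = rotation by 2*theta = 22*pi/3 = 4*pi/3 (mod 2*pi)
cos(4*pi/3) = -0.5000, sin(4*pi/3) = -0.8660
U^2 x = (-0.5000 * 6 - -0.8660 * 2, -0.8660 * 6 + -0.5000 * 2)
= (-1.2679, -6.1962)
||U^2 x|| = sqrt((-1.2679)^2 + (-6.1962)^2) = sqrt(40.0000) = 6.3246

6.3246


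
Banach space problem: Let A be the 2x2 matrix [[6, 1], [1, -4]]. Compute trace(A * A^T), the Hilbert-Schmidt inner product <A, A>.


trace(A * A^T) = sum of squares of all entries
= 6^2 + 1^2 + 1^2 + (-4)^2
= 36 + 1 + 1 + 16
= 54

54


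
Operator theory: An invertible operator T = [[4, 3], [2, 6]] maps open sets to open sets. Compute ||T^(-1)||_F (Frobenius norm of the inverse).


det(T) = 4*6 - 3*2 = 18
T^(-1) = (1/18) * [[6, -3], [-2, 4]] = [[0.3333, -0.1667], [-0.1111, 0.2222]]
||T^(-1)||_F^2 = 0.3333^2 + (-0.1667)^2 + (-0.1111)^2 + 0.2222^2 = 0.2006
||T^(-1)||_F = sqrt(0.2006) = 0.4479

0.4479


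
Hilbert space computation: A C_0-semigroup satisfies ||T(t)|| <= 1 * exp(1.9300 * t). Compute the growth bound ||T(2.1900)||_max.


||T(2.1900)|| <= 1 * exp(1.9300 * 2.1900)
= 1 * exp(4.2267)
= 1 * 68.4908
= 68.4908

68.4908


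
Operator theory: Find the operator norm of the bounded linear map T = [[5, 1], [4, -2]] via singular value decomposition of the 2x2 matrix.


A^T A = [[41, -3], [-3, 5]]
trace(A^T A) = 46, det(A^T A) = 196
discriminant = 46^2 - 4*196 = 1332
Largest eigenvalue of A^T A = (trace + sqrt(disc))/2 = 41.2483
||T|| = sqrt(41.2483) = 6.4225

6.4225
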